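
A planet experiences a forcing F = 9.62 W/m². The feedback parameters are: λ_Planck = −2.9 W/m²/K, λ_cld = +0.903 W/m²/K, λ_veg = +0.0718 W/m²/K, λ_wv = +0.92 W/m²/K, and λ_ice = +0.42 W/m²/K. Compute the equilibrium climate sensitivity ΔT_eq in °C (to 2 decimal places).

Net feedback parameter λ = (−2.9) + (+0.903) + (+0.0718) + (+0.92) + (+0.42) = -0.5852 W/m²/K.
ΔT = −F/λ = −9.62/(-0.5852) = 16.44 °C.

16.44 °C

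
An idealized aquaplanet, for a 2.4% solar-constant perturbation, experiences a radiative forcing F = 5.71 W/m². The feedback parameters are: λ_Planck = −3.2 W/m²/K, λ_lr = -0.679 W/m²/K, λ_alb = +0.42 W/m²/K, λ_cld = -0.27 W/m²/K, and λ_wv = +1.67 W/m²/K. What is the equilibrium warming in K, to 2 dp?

Net feedback parameter λ = (−3.2) + (-0.679) + (+0.42) + (-0.27) + (+1.67) = -2.059 W/m²/K.
ΔT = −F/λ = −5.71/(-2.059) = 2.77 K.

2.77 K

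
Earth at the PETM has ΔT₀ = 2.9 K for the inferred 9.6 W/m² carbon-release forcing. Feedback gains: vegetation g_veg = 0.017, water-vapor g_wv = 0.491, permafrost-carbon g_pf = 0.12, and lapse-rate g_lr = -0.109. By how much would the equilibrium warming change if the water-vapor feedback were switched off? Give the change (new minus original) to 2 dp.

-3.05 K

Original: g = 0.519, ΔT = 2.9/(1−0.519) = 6.0291 K.
Without water-vapor: g' = 0.028, ΔT' = 2.9/(1−0.028) = 2.9835 K.
Change = 2.9835 − 6.0291 = -3.05 K.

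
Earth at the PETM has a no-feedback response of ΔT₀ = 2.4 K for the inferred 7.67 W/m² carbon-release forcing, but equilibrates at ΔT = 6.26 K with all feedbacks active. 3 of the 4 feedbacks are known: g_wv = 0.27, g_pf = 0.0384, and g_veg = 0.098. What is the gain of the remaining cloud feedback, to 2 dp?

0.21

Amplification A = ΔT/ΔT₀ = 6.26/2.4 = 2.608.
Total gain g = 1 − 1/A = 1 − 1/2.608 = 0.6166.
Known gains sum to 0.27 + 0.0384 + 0.098 = 0.4064.
g_cld = 0.6166 − 0.4064 = 0.21.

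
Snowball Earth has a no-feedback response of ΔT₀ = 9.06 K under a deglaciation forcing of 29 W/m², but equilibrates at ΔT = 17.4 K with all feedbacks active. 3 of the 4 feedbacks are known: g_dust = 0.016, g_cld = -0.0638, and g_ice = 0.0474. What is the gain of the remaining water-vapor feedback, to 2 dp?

Amplification A = ΔT/ΔT₀ = 17.4/9.06 = 1.921.
Total gain g = 1 − 1/A = 1 − 1/1.921 = 0.4794.
Known gains sum to 0.016 − 0.0638 + 0.0474 = -0.0004.
g_wv = 0.4794 + 0.0004 = 0.48.

0.48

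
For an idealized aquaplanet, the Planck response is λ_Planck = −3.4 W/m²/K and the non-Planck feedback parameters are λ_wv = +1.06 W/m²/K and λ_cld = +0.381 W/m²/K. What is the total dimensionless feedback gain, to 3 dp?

Convert to gains: g_wv = 1.06/3.4 = 0.3118; g_cld = 0.381/3.4 = 0.1121.
Total gain g = 0.4239.

0.424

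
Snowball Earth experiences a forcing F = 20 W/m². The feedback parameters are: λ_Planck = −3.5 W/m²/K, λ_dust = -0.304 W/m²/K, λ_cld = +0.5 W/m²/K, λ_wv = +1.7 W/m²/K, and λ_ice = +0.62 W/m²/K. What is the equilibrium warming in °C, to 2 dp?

Net feedback parameter λ = (−3.5) + (-0.304) + (+0.5) + (+1.7) + (+0.62) = -0.984 W/m²/K.
ΔT = −F/λ = −20/(-0.984) = 20.33 °C.

20.33 °C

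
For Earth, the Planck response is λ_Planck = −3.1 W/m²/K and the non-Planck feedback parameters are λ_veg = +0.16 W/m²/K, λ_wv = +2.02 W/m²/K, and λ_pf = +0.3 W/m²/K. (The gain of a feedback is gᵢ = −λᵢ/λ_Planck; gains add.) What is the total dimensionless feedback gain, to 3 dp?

0.800

Convert to gains: g_veg = 0.16/3.1 = 0.05161; g_wv = 2.02/3.1 = 0.6516; g_pf = 0.3/3.1 = 0.09677.
Total gain g = 0.79998.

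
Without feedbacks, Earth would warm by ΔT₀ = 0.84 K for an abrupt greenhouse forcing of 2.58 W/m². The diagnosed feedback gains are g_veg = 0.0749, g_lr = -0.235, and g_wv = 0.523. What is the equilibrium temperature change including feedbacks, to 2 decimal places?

1.32 K

Total gain g = 0.0749 − 0.235 + 0.523 = 0.3629.
Amplification A = 1/(1 − 0.3629) = 1.57.
ΔT = 0.84 × 1.57 = 1.32 K.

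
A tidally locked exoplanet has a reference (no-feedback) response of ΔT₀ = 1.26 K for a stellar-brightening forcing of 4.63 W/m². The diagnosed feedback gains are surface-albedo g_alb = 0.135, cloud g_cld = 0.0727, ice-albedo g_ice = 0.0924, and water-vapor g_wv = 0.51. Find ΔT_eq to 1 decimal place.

6.6 K

Total gain g = 0.135 + 0.0727 + 0.0924 + 0.51 = 0.8101.
Amplification A = 1/(1 − 0.8101) = 5.266.
ΔT = 1.26 × 5.266 = 6.6 K.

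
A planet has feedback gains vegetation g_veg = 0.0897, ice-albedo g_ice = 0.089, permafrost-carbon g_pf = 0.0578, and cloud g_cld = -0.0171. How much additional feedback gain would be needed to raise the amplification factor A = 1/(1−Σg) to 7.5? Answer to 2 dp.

Current total gain = 0.2194.
Target gain for A = 7.5: g* = 1 − 1/7.5 = 0.8667.
Additional gain needed = 0.8667 − 0.2194 = 0.65.

0.65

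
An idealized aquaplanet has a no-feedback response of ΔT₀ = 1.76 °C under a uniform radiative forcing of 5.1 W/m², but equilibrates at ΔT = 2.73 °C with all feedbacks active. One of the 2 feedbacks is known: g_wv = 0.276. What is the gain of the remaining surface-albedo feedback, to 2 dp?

0.08

Amplification A = ΔT/ΔT₀ = 2.73/1.76 = 1.551.
Total gain g = 1 − 1/A = 1 − 1/1.551 = 0.3553.
The known gain is 0.276.
g_alb = 0.3553 − 0.276 = 0.08.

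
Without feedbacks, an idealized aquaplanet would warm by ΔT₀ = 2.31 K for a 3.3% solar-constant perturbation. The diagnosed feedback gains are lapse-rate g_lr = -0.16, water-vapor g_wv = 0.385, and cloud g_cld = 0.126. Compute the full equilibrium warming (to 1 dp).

Total gain g = -0.16 + 0.385 + 0.126 = 0.351.
Amplification A = 1/(1 − 0.351) = 1.541.
ΔT = 2.31 × 1.541 = 3.6 K.

3.6 K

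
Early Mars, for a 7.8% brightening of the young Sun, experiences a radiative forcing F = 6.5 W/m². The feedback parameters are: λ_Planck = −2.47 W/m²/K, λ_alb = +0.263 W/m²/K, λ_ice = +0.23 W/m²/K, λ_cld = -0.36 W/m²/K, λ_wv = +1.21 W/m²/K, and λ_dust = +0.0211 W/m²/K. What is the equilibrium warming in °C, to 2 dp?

Net feedback parameter λ = (−2.47) + (+0.263) + (+0.23) + (-0.36) + (+1.21) + (+0.0211) = -1.1059 W/m²/K.
ΔT = −F/λ = −6.5/(-1.1059) = 5.88 °C.

5.88 °C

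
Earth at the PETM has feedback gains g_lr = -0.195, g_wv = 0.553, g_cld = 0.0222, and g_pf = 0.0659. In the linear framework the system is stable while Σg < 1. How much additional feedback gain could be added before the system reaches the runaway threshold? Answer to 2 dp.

0.55

Current total gain = -0.195 + 0.553 + 0.0222 + 0.0659 = 0.4461.
Margin to runaway = 1 − 0.4461 = 0.55.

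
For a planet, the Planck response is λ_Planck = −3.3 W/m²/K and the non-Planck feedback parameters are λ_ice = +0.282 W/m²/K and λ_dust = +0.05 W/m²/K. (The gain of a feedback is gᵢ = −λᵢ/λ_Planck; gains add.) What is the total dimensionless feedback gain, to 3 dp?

Convert to gains: g_ice = 0.282/3.3 = 0.08545; g_dust = 0.05/3.3 = 0.01515.
Total gain g = 0.1006.

0.101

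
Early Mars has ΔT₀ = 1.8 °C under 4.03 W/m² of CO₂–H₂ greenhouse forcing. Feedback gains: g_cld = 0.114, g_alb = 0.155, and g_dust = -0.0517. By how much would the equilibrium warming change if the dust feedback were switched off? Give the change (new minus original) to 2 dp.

Original: g = 0.2173, ΔT = 1.8/(1−0.2173) = 2.2997 °C.
Without dust: g' = 0.269, ΔT' = 1.8/(1−0.269) = 2.4624 °C.
Change = 2.4624 − 2.2997 = 0.16 °C.

0.16 °C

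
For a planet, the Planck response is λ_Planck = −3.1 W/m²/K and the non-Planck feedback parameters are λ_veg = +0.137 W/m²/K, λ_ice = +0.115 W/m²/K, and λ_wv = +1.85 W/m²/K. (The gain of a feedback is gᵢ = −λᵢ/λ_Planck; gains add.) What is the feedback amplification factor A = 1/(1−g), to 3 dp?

3.106

Convert to gains: g_veg = 0.137/3.1 = 0.04419; g_ice = 0.115/3.1 = 0.0371; g_wv = 1.85/3.1 = 0.5968.
Total gain g = 0.67809.
A = 1/(1 − 0.67809) = 3.106.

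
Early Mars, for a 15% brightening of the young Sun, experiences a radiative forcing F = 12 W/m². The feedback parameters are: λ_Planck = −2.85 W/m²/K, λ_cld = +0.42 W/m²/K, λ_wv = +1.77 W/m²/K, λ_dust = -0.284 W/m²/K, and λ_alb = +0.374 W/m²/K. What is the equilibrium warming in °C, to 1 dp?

21.1 °C

Net feedback parameter λ = (−2.85) + (+0.42) + (+1.77) + (-0.284) + (+0.374) = -0.57 W/m²/K.
ΔT = −F/λ = −12/(-0.57) = 21.1 °C.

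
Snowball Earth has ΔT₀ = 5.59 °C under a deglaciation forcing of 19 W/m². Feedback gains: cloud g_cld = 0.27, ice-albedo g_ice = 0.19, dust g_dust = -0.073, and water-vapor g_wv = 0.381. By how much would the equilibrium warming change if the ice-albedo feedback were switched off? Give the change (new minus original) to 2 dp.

-10.85 °C

Original: g = 0.768, ΔT = 5.59/(1−0.768) = 24.0948 °C.
Without ice-albedo: g' = 0.578, ΔT' = 5.59/(1−0.578) = 13.2464 °C.
Change = 13.2464 − 24.0948 = -10.85 °C.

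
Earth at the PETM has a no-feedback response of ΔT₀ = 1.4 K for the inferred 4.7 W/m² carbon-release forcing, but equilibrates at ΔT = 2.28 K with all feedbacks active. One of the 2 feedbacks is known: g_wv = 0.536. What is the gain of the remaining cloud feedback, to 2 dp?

Amplification A = ΔT/ΔT₀ = 2.28/1.4 = 1.629.
Total gain g = 1 − 1/A = 1 − 1/1.629 = 0.3861.
The known gain is 0.536.
g_cld = 0.3861 − 0.536 = -0.15.

-0.15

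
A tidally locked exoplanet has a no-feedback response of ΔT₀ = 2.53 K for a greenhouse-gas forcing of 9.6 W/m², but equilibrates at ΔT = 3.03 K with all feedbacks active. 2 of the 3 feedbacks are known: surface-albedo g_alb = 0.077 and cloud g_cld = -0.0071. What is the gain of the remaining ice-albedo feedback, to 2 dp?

Amplification A = ΔT/ΔT₀ = 3.03/2.53 = 1.198.
Total gain g = 1 − 1/A = 1 − 1/1.198 = 0.1653.
Known gains sum to 0.077 − 0.0071 = 0.0699.
g_ice = 0.1653 − 0.0699 = 0.10.

0.10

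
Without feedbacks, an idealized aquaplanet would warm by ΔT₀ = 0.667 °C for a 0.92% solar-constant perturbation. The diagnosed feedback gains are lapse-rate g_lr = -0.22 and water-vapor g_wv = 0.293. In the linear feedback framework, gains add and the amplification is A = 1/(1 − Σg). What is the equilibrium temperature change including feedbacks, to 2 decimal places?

0.72 °C

Total gain g = -0.22 + 0.293 = 0.073.
Amplification A = 1/(1 − 0.073) = 1.079.
ΔT = 0.667 × 1.079 = 0.72 °C.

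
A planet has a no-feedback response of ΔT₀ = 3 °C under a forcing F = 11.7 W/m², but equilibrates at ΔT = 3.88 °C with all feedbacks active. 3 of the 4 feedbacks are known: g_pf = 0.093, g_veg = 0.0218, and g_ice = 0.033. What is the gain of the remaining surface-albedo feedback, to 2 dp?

0.08

Amplification A = ΔT/ΔT₀ = 3.88/3 = 1.293.
Total gain g = 1 − 1/A = 1 − 1/1.293 = 0.2266.
Known gains sum to 0.093 + 0.0218 + 0.033 = 0.1478.
g_alb = 0.2266 − 0.1478 = 0.08.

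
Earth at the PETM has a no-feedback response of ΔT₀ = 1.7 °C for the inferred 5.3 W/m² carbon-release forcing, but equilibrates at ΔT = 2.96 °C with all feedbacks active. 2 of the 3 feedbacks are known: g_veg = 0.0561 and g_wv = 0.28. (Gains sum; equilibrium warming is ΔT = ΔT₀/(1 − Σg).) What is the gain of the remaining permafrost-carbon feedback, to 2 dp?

Amplification A = ΔT/ΔT₀ = 2.96/1.7 = 1.741.
Total gain g = 1 − 1/A = 1 − 1/1.741 = 0.4256.
Known gains sum to 0.0561 + 0.28 = 0.3361.
g_pf = 0.4256 − 0.3361 = 0.09.

0.09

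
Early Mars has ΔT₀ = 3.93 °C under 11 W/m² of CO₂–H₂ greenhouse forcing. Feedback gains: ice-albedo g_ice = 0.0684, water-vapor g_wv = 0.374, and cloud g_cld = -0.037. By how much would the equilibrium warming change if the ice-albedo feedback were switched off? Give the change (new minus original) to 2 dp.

-0.68 °C

Original: g = 0.4054, ΔT = 3.93/(1−0.4054) = 6.6095 °C.
Without ice-albedo: g' = 0.337, ΔT' = 3.93/(1−0.337) = 5.9276 °C.
Change = 5.9276 − 6.6095 = -0.68 °C.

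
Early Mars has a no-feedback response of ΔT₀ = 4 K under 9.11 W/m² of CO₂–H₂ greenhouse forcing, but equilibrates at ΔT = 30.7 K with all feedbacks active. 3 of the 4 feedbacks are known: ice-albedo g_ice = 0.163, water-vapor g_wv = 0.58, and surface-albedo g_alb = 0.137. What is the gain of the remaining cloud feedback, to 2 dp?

Amplification A = ΔT/ΔT₀ = 30.7/4 = 7.675.
Total gain g = 1 − 1/A = 1 − 1/7.675 = 0.8697.
Known gains sum to 0.163 + 0.58 + 0.137 = 0.88.
g_cld = 0.8697 − 0.88 = -0.01.

-0.01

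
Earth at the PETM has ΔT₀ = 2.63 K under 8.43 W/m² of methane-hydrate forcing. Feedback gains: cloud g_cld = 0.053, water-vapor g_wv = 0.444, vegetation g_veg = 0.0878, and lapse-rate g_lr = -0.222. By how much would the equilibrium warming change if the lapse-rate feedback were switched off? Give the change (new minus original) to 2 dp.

2.21 K

Original: g = 0.3628, ΔT = 2.63/(1−0.3628) = 4.1274 K.
Without lapse-rate: g' = 0.5848, ΔT' = 2.63/(1−0.5848) = 6.3343 K.
Change = 6.3343 − 4.1274 = 2.21 K.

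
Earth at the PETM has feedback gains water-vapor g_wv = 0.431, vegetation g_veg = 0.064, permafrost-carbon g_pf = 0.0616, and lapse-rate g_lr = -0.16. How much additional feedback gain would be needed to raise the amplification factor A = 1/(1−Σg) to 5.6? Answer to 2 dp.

0.42

Current total gain = 0.3966.
Target gain for A = 5.6: g* = 1 − 1/5.6 = 0.8214.
Additional gain needed = 0.8214 − 0.3966 = 0.42.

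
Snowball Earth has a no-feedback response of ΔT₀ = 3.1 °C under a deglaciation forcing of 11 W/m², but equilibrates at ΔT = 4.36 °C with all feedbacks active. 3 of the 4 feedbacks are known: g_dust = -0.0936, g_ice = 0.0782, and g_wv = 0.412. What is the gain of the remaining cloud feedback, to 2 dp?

Amplification A = ΔT/ΔT₀ = 4.36/3.1 = 1.406.
Total gain g = 1 − 1/A = 1 − 1/1.406 = 0.2888.
Known gains sum to -0.0936 + 0.0782 + 0.412 = 0.3966.
g_cld = 0.2888 − 0.3966 = -0.11.

-0.11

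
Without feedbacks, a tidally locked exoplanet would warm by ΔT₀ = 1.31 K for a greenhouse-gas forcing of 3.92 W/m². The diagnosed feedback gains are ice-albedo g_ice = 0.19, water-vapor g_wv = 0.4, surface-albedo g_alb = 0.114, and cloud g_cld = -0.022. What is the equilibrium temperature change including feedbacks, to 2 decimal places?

Total gain g = 0.19 + 0.4 + 0.114 − 0.022 = 0.682.
Amplification A = 1/(1 − 0.682) = 3.145.
ΔT = 1.31 × 3.145 = 4.12 K.

4.12 K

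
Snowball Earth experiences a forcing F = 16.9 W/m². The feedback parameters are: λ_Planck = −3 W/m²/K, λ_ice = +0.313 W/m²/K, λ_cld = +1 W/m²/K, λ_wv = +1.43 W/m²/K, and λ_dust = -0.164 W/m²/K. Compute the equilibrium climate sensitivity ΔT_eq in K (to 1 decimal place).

Net feedback parameter λ = (−3) + (+0.313) + (+1) + (+1.43) + (-0.164) = -0.421 W/m²/K.
ΔT = −F/λ = −16.9/(-0.421) = 40.1 K.

40.1 K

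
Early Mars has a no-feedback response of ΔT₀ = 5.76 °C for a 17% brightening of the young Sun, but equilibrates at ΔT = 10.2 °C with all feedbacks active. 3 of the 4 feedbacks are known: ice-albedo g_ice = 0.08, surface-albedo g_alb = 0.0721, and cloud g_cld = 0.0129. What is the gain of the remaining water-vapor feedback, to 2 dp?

0.27

Amplification A = ΔT/ΔT₀ = 10.2/5.76 = 1.771.
Total gain g = 1 − 1/A = 1 − 1/1.771 = 0.4353.
Known gains sum to 0.08 + 0.0721 + 0.0129 = 0.165.
g_wv = 0.4353 − 0.165 = 0.27.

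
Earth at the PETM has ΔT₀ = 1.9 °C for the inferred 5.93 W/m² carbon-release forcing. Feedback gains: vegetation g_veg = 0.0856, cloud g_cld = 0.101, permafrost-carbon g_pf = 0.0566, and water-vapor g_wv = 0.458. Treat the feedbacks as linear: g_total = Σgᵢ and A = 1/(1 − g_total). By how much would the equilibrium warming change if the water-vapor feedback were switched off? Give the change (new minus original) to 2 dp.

-3.85 °C

Original: g = 0.7012, ΔT = 1.9/(1−0.7012) = 6.3588 °C.
Without water-vapor: g' = 0.2432, ΔT' = 1.9/(1−0.2432) = 2.5106 °C.
Change = 2.5106 − 6.3588 = -3.85 °C.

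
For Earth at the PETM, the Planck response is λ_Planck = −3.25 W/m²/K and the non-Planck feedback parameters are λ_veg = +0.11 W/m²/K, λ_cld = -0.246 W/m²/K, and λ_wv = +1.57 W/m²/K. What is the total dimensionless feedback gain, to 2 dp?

0.44

Convert to gains: g_veg = 0.11/3.25 = 0.03385; g_cld = -0.246/3.25 = -0.07569; g_wv = 1.57/3.25 = 0.4831.
Total gain g = 0.44126.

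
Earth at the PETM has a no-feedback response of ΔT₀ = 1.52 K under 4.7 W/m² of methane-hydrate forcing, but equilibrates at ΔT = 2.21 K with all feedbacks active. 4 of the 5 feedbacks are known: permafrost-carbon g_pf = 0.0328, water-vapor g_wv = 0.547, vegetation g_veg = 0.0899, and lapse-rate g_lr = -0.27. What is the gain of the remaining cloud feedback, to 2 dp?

Amplification A = ΔT/ΔT₀ = 2.21/1.52 = 1.454.
Total gain g = 1 − 1/A = 1 − 1/1.454 = 0.3122.
Known gains sum to 0.0328 + 0.547 + 0.0899 − 0.27 = 0.3997.
g_cld = 0.3122 − 0.3997 = -0.09.

-0.09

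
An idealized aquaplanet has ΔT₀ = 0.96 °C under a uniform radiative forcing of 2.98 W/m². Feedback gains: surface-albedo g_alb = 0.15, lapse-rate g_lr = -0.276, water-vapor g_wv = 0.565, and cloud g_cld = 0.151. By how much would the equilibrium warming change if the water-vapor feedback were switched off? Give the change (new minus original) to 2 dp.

Original: g = 0.59, ΔT = 0.96/(1−0.59) = 2.3415 °C.
Without water-vapor: g' = 0.025, ΔT' = 0.96/(1−0.025) = 0.9846 °C.
Change = 0.9846 − 2.3415 = -1.36 °C.

-1.36 °C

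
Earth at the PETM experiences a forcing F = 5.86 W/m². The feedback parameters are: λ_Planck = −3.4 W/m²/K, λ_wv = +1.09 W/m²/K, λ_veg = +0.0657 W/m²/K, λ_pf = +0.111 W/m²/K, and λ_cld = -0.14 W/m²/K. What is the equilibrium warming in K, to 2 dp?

Net feedback parameter λ = (−3.4) + (+1.09) + (+0.0657) + (+0.111) + (-0.14) = -2.2733 W/m²/K.
ΔT = −F/λ = −5.86/(-2.2733) = 2.58 K.

2.58 K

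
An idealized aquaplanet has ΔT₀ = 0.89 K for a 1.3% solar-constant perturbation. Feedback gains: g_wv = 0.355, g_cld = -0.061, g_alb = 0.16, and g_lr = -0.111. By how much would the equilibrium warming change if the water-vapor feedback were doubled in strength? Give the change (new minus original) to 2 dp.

Original: g = 0.343, ΔT = 0.89/(1−0.343) = 1.3546 K.
With doubled water-vapor: g' = 0.698, ΔT' = 0.89/(1−0.698) = 2.9470 K.
Change = 2.9470 − 1.3546 = 1.59 K.

1.59 K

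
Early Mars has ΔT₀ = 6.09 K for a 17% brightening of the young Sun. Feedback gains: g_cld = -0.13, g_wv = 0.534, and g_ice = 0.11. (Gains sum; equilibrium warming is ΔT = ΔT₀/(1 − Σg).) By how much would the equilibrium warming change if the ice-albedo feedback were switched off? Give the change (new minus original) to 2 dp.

-2.31 K

Original: g = 0.514, ΔT = 6.09/(1−0.514) = 12.5309 K.
Without ice-albedo: g' = 0.404, ΔT' = 6.09/(1−0.404) = 10.2181 K.
Change = 10.2181 − 12.5309 = -2.31 K.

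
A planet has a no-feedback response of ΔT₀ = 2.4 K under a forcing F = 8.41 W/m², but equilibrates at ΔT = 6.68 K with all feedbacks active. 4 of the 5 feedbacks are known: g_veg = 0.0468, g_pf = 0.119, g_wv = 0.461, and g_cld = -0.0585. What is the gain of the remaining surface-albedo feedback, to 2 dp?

0.07

Amplification A = ΔT/ΔT₀ = 6.68/2.4 = 2.783.
Total gain g = 1 − 1/A = 1 − 1/2.783 = 0.6407.
Known gains sum to 0.0468 + 0.119 + 0.461 − 0.0585 = 0.5683.
g_alb = 0.6407 − 0.5683 = 0.07.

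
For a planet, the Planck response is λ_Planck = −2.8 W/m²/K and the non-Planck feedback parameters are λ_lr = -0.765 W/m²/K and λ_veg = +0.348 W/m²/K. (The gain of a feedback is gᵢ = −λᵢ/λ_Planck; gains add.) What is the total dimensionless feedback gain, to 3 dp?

-0.149

Convert to gains: g_lr = -0.765/2.8 = -0.2732; g_veg = 0.348/2.8 = 0.1243.
Total gain g = -0.1489.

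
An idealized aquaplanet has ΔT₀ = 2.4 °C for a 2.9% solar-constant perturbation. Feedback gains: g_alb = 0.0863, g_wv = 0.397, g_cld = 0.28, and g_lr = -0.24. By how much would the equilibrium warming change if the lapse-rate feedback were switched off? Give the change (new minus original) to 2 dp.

5.10 °C

Original: g = 0.5233, ΔT = 2.4/(1−0.5233) = 5.0346 °C.
Without lapse-rate: g' = 0.7633, ΔT' = 2.4/(1−0.7633) = 10.1394 °C.
Change = 10.1394 − 5.0346 = 5.10 °C.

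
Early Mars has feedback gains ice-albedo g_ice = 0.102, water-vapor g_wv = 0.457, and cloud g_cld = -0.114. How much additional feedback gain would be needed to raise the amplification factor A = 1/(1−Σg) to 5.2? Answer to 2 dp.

Current total gain = 0.445.
Target gain for A = 5.2: g* = 1 − 1/5.2 = 0.8077.
Additional gain needed = 0.8077 − 0.445 = 0.36.

0.36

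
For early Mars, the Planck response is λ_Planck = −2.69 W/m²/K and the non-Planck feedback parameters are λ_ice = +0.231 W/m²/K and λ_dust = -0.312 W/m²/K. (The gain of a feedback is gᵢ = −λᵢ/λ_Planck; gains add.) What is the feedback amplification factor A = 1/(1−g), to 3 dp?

0.971

Convert to gains: g_ice = 0.231/2.69 = 0.08587; g_dust = -0.312/2.69 = -0.116.
Total gain g = -0.03013.
A = 1/(1 + 0.03013) = 0.971.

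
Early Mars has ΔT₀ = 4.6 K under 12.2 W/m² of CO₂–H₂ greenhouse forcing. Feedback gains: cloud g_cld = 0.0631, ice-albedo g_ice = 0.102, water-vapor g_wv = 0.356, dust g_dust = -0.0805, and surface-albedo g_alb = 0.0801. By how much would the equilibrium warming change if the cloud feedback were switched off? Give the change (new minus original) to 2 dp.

-1.12 K

Original: g = 0.5207, ΔT = 4.6/(1−0.5207) = 9.5973 K.
Without cloud: g' = 0.4576, ΔT' = 4.6/(1−0.4576) = 8.4808 K.
Change = 8.4808 − 9.5973 = -1.12 K.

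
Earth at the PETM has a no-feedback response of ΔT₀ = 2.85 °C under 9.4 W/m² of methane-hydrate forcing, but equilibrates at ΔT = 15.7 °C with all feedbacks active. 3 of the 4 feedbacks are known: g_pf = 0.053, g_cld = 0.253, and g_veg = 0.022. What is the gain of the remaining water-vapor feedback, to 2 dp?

0.49

Amplification A = ΔT/ΔT₀ = 15.7/2.85 = 5.509.
Total gain g = 1 − 1/A = 1 − 1/5.509 = 0.8185.
Known gains sum to 0.053 + 0.253 + 0.022 = 0.328.
g_wv = 0.8185 − 0.328 = 0.49.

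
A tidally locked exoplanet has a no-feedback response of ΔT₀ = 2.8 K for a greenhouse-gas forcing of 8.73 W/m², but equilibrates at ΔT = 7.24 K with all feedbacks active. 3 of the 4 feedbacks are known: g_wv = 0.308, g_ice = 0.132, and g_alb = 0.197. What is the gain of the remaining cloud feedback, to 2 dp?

-0.02

Amplification A = ΔT/ΔT₀ = 7.24/2.8 = 2.586.
Total gain g = 1 − 1/A = 1 − 1/2.586 = 0.6133.
Known gains sum to 0.308 + 0.132 + 0.197 = 0.637.
g_cld = 0.6133 − 0.637 = -0.02.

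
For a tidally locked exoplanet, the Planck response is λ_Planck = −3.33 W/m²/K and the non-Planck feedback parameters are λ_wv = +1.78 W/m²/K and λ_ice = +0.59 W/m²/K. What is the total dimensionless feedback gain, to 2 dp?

0.71

Convert to gains: g_wv = 1.78/3.33 = 0.5345; g_ice = 0.59/3.33 = 0.1772.
Total gain g = 0.7117.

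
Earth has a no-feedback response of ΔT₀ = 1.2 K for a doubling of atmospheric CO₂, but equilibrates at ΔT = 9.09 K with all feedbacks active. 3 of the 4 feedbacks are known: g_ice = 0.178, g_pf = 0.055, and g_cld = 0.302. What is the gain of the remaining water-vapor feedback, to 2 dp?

0.33

Amplification A = ΔT/ΔT₀ = 9.09/1.2 = 7.575.
Total gain g = 1 − 1/A = 1 − 1/7.575 = 0.868.
Known gains sum to 0.178 + 0.055 + 0.302 = 0.535.
g_wv = 0.868 − 0.535 = 0.33.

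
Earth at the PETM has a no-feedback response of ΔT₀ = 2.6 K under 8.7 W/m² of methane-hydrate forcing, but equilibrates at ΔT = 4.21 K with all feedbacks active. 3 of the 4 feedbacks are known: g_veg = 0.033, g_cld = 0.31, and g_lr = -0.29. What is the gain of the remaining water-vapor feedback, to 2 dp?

Amplification A = ΔT/ΔT₀ = 4.21/2.6 = 1.619.
Total gain g = 1 − 1/A = 1 − 1/1.619 = 0.3823.
Known gains sum to 0.033 + 0.31 − 0.29 = 0.053.
g_wv = 0.3823 − 0.053 = 0.33.

0.33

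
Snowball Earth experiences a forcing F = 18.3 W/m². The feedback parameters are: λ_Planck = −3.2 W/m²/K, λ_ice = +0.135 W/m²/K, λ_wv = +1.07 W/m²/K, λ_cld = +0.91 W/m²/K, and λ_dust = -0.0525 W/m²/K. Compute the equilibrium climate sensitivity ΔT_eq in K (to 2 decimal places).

16.09 K

Net feedback parameter λ = (−3.2) + (+0.135) + (+1.07) + (+0.91) + (-0.0525) = -1.1375 W/m²/K.
ΔT = −F/λ = −18.3/(-1.1375) = 16.09 K.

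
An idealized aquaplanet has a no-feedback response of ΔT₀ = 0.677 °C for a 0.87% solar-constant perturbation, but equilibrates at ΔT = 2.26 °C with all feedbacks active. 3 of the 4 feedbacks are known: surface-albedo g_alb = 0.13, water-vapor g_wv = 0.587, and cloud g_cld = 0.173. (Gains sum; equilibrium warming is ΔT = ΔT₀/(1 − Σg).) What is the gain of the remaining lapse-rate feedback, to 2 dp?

Amplification A = ΔT/ΔT₀ = 2.26/0.677 = 3.338.
Total gain g = 1 − 1/A = 1 − 1/3.338 = 0.7004.
Known gains sum to 0.13 + 0.587 + 0.173 = 0.89.
g_lr = 0.7004 − 0.89 = -0.19.

-0.19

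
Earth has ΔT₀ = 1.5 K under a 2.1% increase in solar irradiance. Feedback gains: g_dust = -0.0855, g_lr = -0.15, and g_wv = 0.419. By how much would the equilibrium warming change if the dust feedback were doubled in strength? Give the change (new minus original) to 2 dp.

-0.17 K

Original: g = 0.1835, ΔT = 1.5/(1−0.1835) = 1.8371 K.
With doubled dust: g' = 0.098, ΔT' = 1.5/(1−0.098) = 1.6630 K.
Change = 1.6630 − 1.8371 = -0.17 K.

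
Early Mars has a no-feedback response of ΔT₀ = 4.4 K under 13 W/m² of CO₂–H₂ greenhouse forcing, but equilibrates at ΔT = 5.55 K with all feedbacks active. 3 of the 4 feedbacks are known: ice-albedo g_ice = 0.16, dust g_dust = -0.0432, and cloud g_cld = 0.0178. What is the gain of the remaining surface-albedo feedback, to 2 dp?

Amplification A = ΔT/ΔT₀ = 5.55/4.4 = 1.261.
Total gain g = 1 − 1/A = 1 − 1/1.261 = 0.207.
Known gains sum to 0.16 − 0.0432 + 0.0178 = 0.1346.
g_alb = 0.207 − 0.1346 = 0.07.

0.07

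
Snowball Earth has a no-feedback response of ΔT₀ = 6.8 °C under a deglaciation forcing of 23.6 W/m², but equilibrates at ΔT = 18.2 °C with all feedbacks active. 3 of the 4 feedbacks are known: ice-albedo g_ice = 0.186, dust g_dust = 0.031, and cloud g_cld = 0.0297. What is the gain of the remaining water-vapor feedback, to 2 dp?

0.38

Amplification A = ΔT/ΔT₀ = 18.2/6.8 = 2.676.
Total gain g = 1 − 1/A = 1 − 1/2.676 = 0.6263.
Known gains sum to 0.186 + 0.031 + 0.0297 = 0.2467.
g_wv = 0.6263 − 0.2467 = 0.38.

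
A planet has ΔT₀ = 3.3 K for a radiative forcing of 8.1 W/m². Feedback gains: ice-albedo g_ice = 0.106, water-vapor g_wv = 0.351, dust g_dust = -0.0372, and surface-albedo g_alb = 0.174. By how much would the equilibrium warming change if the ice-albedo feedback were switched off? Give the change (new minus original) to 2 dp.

-1.68 K

Original: g = 0.5938, ΔT = 3.3/(1−0.5938) = 8.1241 K.
Without ice-albedo: g' = 0.4878, ΔT' = 3.3/(1−0.4878) = 6.4428 K.
Change = 6.4428 − 8.1241 = -1.68 K.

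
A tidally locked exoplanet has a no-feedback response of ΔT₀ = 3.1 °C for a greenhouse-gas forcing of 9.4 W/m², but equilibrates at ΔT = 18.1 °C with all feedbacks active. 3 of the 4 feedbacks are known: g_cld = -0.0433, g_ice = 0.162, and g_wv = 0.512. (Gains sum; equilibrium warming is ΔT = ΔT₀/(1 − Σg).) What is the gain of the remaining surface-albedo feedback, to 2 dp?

0.20

Amplification A = ΔT/ΔT₀ = 18.1/3.1 = 5.839.
Total gain g = 1 − 1/A = 1 − 1/5.839 = 0.8287.
Known gains sum to -0.0433 + 0.162 + 0.512 = 0.6307.
g_alb = 0.8287 − 0.6307 = 0.20.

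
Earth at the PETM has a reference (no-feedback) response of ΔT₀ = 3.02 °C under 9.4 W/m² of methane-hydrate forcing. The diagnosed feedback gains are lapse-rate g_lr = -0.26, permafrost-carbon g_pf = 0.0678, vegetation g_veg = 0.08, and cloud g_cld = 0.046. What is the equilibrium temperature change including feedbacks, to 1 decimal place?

2.8 °C

Total gain g = -0.26 + 0.0678 + 0.08 + 0.046 = -0.0662.
Amplification A = 1/(1 + 0.0662) = 0.9379.
ΔT = 3.02 × 0.9379 = 2.8 °C.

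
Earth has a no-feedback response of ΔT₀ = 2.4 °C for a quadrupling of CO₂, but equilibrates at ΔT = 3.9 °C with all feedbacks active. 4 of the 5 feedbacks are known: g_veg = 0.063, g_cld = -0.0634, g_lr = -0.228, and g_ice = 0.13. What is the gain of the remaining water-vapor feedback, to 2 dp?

0.48

Amplification A = ΔT/ΔT₀ = 3.9/2.4 = 1.625.
Total gain g = 1 − 1/A = 1 − 1/1.625 = 0.3846.
Known gains sum to 0.063 − 0.0634 − 0.228 + 0.13 = -0.0984.
g_wv = 0.3846 + 0.0984 = 0.48.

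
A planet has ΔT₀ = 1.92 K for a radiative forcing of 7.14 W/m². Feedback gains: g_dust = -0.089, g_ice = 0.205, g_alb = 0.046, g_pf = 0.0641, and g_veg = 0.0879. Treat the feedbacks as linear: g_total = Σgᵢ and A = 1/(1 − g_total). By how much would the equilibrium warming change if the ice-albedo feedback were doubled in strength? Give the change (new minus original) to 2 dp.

Original: g = 0.314, ΔT = 1.92/(1−0.314) = 2.7988 K.
With doubled ice-albedo: g' = 0.519, ΔT' = 1.92/(1−0.519) = 3.9917 K.
Change = 3.9917 − 2.7988 = 1.19 K.

1.19 K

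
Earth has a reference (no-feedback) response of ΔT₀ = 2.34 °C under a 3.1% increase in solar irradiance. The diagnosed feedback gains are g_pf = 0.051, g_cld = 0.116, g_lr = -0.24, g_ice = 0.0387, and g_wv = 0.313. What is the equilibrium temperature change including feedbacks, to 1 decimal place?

Total gain g = 0.051 + 0.116 − 0.24 + 0.0387 + 0.313 = 0.2787.
Amplification A = 1/(1 − 0.2787) = 1.386.
ΔT = 2.34 × 1.386 = 3.2 °C.

3.2 °C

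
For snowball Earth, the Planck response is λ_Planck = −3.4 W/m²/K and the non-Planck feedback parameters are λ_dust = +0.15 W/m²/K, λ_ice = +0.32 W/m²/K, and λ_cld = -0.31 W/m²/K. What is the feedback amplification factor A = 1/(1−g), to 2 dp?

Convert to gains: g_dust = 0.15/3.4 = 0.04412; g_ice = 0.32/3.4 = 0.09412; g_cld = -0.31/3.4 = -0.09118.
Total gain g = 0.04706.
A = 1/(1 − 0.04706) = 1.05.

1.05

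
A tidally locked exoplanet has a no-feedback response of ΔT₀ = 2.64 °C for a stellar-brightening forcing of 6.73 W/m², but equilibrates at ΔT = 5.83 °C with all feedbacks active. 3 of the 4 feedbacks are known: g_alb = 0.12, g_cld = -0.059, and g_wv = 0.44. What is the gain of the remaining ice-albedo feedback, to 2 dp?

Amplification A = ΔT/ΔT₀ = 5.83/2.64 = 2.208.
Total gain g = 1 − 1/A = 1 − 1/2.208 = 0.5471.
Known gains sum to 0.12 − 0.059 + 0.44 = 0.501.
g_ice = 0.5471 − 0.501 = 0.05.

0.05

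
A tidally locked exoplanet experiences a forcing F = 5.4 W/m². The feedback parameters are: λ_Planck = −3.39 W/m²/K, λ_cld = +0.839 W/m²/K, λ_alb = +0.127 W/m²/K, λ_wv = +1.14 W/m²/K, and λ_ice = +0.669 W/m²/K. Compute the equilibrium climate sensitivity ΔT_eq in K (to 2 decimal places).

Net feedback parameter λ = (−3.39) + (+0.839) + (+0.127) + (+1.14) + (+0.669) = -0.615 W/m²/K.
ΔT = −F/λ = −5.4/(-0.615) = 8.78 K.

8.78 K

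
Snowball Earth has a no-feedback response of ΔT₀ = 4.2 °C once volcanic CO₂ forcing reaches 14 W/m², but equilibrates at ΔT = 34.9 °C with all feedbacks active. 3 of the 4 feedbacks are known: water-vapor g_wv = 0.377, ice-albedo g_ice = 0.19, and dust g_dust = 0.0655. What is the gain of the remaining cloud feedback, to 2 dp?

Amplification A = ΔT/ΔT₀ = 34.9/4.2 = 8.31.
Total gain g = 1 − 1/A = 1 − 1/8.31 = 0.8797.
Known gains sum to 0.377 + 0.19 + 0.0655 = 0.6325.
g_cld = 0.8797 − 0.6325 = 0.25.

0.25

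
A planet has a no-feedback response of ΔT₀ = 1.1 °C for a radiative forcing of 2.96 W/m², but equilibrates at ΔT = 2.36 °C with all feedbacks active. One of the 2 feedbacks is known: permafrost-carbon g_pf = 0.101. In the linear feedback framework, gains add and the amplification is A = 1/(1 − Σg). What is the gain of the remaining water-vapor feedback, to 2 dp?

0.43

Amplification A = ΔT/ΔT₀ = 2.36/1.1 = 2.145.
Total gain g = 1 − 1/A = 1 − 1/2.145 = 0.5338.
The known gain is 0.101.
g_wv = 0.5338 − 0.101 = 0.43.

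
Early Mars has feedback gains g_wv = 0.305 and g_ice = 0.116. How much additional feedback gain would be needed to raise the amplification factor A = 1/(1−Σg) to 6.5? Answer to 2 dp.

0.43

Current total gain = 0.421.
Target gain for A = 6.5: g* = 1 − 1/6.5 = 0.8462.
Additional gain needed = 0.8462 − 0.421 = 0.43.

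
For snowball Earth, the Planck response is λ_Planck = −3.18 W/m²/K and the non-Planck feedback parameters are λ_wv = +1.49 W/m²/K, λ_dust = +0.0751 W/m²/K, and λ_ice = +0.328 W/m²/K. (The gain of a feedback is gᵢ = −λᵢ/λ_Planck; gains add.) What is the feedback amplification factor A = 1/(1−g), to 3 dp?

2.471

Convert to gains: g_wv = 1.49/3.18 = 0.4686; g_dust = 0.0751/3.18 = 0.02362; g_ice = 0.328/3.18 = 0.1031.
Total gain g = 0.59532.
A = 1/(1 − 0.59532) = 2.471.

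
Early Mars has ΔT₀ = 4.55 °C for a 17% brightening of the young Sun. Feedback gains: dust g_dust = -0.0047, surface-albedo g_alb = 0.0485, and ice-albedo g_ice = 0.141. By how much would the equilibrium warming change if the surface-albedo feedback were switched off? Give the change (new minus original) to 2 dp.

Original: g = 0.1848, ΔT = 4.55/(1−0.1848) = 5.5815 °C.
Without surface-albedo: g' = 0.1363, ΔT' = 4.55/(1−0.1363) = 5.2680 °C.
Change = 5.2680 − 5.5815 = -0.31 °C.

-0.31 °C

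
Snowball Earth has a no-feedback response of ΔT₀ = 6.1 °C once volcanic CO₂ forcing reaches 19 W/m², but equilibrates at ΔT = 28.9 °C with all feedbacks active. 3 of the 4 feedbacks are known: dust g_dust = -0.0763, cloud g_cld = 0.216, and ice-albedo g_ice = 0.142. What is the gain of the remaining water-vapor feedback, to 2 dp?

Amplification A = ΔT/ΔT₀ = 28.9/6.1 = 4.738.
Total gain g = 1 − 1/A = 1 − 1/4.738 = 0.7889.
Known gains sum to -0.0763 + 0.216 + 0.142 = 0.2817.
g_wv = 0.7889 − 0.2817 = 0.51.

0.51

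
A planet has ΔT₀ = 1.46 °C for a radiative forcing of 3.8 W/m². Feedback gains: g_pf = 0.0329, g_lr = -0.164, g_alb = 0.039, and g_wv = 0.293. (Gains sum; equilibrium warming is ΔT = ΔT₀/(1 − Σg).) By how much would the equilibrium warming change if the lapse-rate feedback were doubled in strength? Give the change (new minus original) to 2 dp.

Original: g = 0.2009, ΔT = 1.46/(1−0.2009) = 1.8271 °C.
With doubled lapse-rate: g' = 0.0369, ΔT' = 1.46/(1−0.0369) = 1.5159 °C.
Change = 1.5159 − 1.8271 = -0.31 °C.

-0.31 °C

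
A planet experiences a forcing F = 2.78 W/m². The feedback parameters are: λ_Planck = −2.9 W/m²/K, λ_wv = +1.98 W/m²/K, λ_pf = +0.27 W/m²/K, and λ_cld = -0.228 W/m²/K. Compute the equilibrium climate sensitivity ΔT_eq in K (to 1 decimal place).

Net feedback parameter λ = (−2.9) + (+1.98) + (+0.27) + (-0.228) = -0.878 W/m²/K.
ΔT = −F/λ = −2.78/(-0.878) = 3.2 K.

3.2 K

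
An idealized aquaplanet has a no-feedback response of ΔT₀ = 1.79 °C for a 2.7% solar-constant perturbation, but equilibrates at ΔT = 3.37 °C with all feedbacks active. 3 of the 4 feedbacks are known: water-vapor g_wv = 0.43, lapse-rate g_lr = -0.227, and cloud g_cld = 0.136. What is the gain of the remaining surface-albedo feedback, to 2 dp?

Amplification A = ΔT/ΔT₀ = 3.37/1.79 = 1.883.
Total gain g = 1 − 1/A = 1 − 1/1.883 = 0.4689.
Known gains sum to 0.43 − 0.227 + 0.136 = 0.339.
g_alb = 0.4689 − 0.339 = 0.13.

0.13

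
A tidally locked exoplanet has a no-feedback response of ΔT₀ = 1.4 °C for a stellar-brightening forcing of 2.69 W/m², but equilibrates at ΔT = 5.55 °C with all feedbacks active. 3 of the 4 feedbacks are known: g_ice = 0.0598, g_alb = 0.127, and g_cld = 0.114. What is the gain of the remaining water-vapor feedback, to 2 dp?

0.45

Amplification A = ΔT/ΔT₀ = 5.55/1.4 = 3.964.
Total gain g = 1 − 1/A = 1 − 1/3.964 = 0.7477.
Known gains sum to 0.0598 + 0.127 + 0.114 = 0.3008.
g_wv = 0.7477 − 0.3008 = 0.45.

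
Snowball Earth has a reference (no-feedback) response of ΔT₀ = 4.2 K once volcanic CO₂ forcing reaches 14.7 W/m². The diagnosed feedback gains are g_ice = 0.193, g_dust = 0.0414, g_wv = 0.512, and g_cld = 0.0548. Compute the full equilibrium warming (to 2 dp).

21.13 K

Total gain g = 0.193 + 0.0414 + 0.512 + 0.0548 = 0.8012.
Amplification A = 1/(1 − 0.8012) = 5.03.
ΔT = 4.2 × 5.03 = 21.13 K.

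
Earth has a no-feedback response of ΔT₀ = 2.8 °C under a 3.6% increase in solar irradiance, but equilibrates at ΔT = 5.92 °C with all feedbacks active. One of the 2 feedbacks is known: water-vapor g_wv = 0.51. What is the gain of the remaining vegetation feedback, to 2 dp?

Amplification A = ΔT/ΔT₀ = 5.92/2.8 = 2.114.
Total gain g = 1 − 1/A = 1 − 1/2.114 = 0.527.
The known gain is 0.51.
g_veg = 0.527 − 0.51 = 0.02.

0.02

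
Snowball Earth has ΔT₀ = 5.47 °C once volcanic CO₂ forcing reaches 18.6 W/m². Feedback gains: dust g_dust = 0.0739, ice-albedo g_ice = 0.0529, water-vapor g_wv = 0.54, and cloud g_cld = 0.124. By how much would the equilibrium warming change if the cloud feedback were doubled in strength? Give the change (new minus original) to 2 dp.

Original: g = 0.7908, ΔT = 5.47/(1−0.7908) = 26.1472 °C.
With doubled cloud: g' = 0.9148, ΔT' = 5.47/(1−0.9148) = 64.2019 °C.
Change = 64.2019 − 26.1472 = 38.05 °C.

38.05 °C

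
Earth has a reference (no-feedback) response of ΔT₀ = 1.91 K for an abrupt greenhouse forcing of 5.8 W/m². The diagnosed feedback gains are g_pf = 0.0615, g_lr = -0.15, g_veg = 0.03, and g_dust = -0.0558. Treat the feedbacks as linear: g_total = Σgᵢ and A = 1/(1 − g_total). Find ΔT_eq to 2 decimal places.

1.71 K

Total gain g = 0.0615 − 0.15 + 0.03 − 0.0558 = -0.1143.
Amplification A = 1/(1 + 0.1143) = 0.8974.
ΔT = 1.91 × 0.8974 = 1.71 K.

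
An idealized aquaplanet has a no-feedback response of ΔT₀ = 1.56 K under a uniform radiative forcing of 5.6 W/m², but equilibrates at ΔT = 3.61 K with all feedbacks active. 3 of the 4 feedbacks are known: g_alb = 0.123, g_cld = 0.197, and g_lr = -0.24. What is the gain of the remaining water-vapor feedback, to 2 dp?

0.49

Amplification A = ΔT/ΔT₀ = 3.61/1.56 = 2.314.
Total gain g = 1 − 1/A = 1 − 1/2.314 = 0.5678.
Known gains sum to 0.123 + 0.197 − 0.24 = 0.08.
g_wv = 0.5678 − 0.08 = 0.49.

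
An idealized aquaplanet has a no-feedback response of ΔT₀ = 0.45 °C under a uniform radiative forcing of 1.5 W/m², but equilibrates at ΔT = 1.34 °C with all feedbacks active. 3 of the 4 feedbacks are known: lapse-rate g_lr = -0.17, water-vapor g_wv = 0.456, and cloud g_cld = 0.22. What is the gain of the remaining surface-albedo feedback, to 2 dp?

Amplification A = ΔT/ΔT₀ = 1.34/0.45 = 2.978.
Total gain g = 1 − 1/A = 1 − 1/2.978 = 0.6642.
Known gains sum to -0.17 + 0.456 + 0.22 = 0.506.
g_alb = 0.6642 − 0.506 = 0.16.

0.16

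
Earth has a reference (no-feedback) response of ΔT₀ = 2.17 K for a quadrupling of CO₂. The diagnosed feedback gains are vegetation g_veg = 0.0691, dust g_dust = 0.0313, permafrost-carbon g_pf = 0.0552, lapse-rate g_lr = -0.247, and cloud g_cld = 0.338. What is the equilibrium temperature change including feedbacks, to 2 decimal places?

2.88 K

Total gain g = 0.0691 + 0.0313 + 0.0552 − 0.247 + 0.338 = 0.2466.
Amplification A = 1/(1 − 0.2466) = 1.327.
ΔT = 2.17 × 1.327 = 2.88 K.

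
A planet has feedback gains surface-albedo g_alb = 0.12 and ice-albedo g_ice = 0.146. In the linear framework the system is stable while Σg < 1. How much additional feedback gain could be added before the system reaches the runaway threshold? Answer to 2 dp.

Current total gain = 0.12 + 0.146 = 0.266.
Margin to runaway = 1 − 0.266 = 0.73.

0.73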